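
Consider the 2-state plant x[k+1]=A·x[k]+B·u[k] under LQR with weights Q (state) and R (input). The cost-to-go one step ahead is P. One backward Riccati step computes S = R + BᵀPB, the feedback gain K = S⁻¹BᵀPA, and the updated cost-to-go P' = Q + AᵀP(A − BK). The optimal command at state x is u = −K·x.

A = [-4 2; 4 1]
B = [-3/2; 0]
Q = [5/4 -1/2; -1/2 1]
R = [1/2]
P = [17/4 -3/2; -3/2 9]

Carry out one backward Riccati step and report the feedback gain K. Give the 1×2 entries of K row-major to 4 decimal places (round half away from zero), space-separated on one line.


BᵀP = [-6.3750 2.2500]
S = R + BᵀPB = [1/2] + [9.5625] = [10.0625]
BᵀPA = [34.5000 -10.5000]
K = S⁻¹·BᵀPA = [3.4286 -1.0435]
A−BK = [1.1429 0.4348; 4.0000 1.0000]
AᵀP(A−BK) = [141.7143 32.0000; 32.0000 9.0435]
P' = Q + AᵀP(A−BK) = [142.9643 31.5000; 31.5000 10.0435]
tr(P') = 153.0078

3.4286 -1.0435


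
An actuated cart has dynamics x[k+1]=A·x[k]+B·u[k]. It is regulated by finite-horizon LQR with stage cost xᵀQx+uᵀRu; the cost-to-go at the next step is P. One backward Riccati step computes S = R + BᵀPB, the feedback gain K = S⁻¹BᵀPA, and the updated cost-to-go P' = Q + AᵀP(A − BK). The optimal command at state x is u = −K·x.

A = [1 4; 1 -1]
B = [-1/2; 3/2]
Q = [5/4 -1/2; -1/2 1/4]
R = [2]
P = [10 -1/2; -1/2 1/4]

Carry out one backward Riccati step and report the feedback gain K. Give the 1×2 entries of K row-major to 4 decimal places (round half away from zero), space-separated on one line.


-0.8817 -4.0645

BᵀP = [-5.7500 0.6250]
S = R + BᵀPB = [2] + [3.8125] = [5.8125]
BᵀPA = [-5.1250 -23.6250]
K = S⁻¹·BᵀPA = [-0.8817 -4.0645]
A−BK = [0.5591 1.9677; 2.3226 5.0968]
AᵀP(A−BK) = [4.7312 17.4194; 17.4194 68.2258]
P' = Q + AᵀP(A−BK) = [5.9812 16.9194; 16.9194 68.4758]
tr(P') = 74.4570


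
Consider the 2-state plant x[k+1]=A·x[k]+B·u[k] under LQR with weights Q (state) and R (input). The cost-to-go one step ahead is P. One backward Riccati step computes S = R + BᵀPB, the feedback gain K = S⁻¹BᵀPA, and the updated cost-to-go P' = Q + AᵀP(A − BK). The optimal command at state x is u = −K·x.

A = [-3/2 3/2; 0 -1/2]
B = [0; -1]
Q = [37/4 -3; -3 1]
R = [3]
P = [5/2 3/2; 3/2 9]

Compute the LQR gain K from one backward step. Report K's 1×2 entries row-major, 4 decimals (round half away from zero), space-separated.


0.1875 0.1875

BᵀP = [-1.5000 -9.0000]
S = R + BᵀPB = [3] + [9.0000] = [12.0000]
BᵀPA = [2.2500 2.2500]
K = S⁻¹·BᵀPA = [0.1875 0.1875]
A−BK = [-1.5000 1.5000; 0.1875 -0.3125]
AᵀP(A−BK) = [5.2031 -4.9219; -4.9219 5.2031]
P' = Q + AᵀP(A−BK) = [14.4531 -7.9219; -7.9219 6.2031]
tr(P') = 20.6563


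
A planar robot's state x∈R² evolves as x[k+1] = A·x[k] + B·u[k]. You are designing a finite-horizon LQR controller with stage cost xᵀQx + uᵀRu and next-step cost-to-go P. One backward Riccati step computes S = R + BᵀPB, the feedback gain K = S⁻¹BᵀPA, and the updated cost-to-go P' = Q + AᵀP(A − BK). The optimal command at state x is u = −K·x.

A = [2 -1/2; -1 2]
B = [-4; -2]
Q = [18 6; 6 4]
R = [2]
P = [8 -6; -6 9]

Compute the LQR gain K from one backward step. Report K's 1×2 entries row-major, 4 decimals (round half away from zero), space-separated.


-0.6571 0.3143

BᵀP = [-20.0000 6.0000]
S = R + BᵀPB = [2] + [68.0000] = [70.0000]
BᵀPA = [-46.0000 22.0000]
K = S⁻¹·BᵀPA = [-0.6571 0.3143]
A−BK = [-0.6286 0.7571; -2.3143 2.6286]
AᵀP(A−BK) = [34.7714 -38.5429; -38.5429 43.0857]
P' = Q + AᵀP(A−BK) = [52.7714 -32.5429; -32.5429 47.0857]
tr(P') = 99.8571


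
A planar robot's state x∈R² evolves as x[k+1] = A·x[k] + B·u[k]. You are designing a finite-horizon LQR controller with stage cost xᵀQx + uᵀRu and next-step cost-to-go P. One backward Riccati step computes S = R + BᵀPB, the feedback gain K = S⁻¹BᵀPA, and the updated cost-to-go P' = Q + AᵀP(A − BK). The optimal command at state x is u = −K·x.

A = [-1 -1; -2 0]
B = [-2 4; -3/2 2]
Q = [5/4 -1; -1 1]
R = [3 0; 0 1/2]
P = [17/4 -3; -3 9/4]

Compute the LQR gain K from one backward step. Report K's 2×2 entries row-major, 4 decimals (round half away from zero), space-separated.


BᵀP = [-4.0000 2.6250; 11.0000 -7.5000]
S = R + BᵀPB = [3 0; 0 1/2] + [4.0625 -10.7500; -10.7500 29.0000] = [7.0625 -10.7500; -10.7500 29.5000]
BᵀPA = [-1.2500 4.0000; 4.0000 -11.0000]
K = S⁻¹·BᵀPA = [0.0660 -0.0027; 0.1596 -0.3739]
A−BK = [-1.5066 0.4901; -2.2203 0.7437]
AᵀP(A−BK) = [0.6939 -0.2579; -0.2579 0.1483]
P' = Q + AᵀP(A−BK) = [1.9439 -1.2579; -1.2579 1.1483]
tr(P') = 3.0922

0.0660 -0.0027 0.1596 -0.3739


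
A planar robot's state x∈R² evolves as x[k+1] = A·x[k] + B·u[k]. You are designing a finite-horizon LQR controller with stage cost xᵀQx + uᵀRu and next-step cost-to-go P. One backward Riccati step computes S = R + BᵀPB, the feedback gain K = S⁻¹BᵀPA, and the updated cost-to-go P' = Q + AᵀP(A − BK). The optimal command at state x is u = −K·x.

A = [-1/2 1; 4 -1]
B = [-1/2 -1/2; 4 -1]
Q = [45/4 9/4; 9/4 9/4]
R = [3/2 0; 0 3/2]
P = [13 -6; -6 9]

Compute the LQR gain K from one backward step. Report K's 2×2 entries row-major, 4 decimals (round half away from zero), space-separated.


BᵀP = [-30.5000 39.0000; -0.5000 -6.0000]
S = R + BᵀPB = [3/2 0; 0 3/2] + [171.2500 -23.7500; -23.7500 6.2500] = [172.7500 -23.7500; -23.7500 7.7500]
BᵀPA = [171.2500 -69.5000; -23.7500 5.5000]
K = S⁻¹·BᵀPA = [0.9850 -0.5266; -0.0460 -0.9042]
A−BK = [-0.0305 0.2846; 0.0140 0.2023]
AᵀP(A−BK) = [1.4775 -0.7899; -0.7899 2.3727]
P' = Q + AᵀP(A−BK) = [12.7275 1.4601; 1.4601 4.6227]
tr(P') = 17.3502

0.9850 -0.5266 -0.0460 -0.9042


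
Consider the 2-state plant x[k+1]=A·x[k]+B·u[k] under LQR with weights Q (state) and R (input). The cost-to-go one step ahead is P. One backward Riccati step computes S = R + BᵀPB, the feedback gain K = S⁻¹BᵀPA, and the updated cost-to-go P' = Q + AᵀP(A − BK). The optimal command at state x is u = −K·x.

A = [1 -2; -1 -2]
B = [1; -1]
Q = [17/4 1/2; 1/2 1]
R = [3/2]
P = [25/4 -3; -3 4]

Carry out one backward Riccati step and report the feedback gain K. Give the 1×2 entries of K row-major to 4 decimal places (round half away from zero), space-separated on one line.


0.9155 -0.2535

BᵀP = [9.2500 -7.0000]
S = R + BᵀPB = [3/2] + [16.2500] = [17.7500]
BᵀPA = [16.2500 -4.5000]
K = S⁻¹·BᵀPA = [0.9155 -0.2535]
A−BK = [0.0845 -1.7465; -0.0845 -2.2535]
AᵀP(A−BK) = [1.3732 -0.3803; -0.3803 15.8592]
P' = Q + AᵀP(A−BK) = [5.6232 0.1197; 0.1197 16.8592]
tr(P') = 22.4824


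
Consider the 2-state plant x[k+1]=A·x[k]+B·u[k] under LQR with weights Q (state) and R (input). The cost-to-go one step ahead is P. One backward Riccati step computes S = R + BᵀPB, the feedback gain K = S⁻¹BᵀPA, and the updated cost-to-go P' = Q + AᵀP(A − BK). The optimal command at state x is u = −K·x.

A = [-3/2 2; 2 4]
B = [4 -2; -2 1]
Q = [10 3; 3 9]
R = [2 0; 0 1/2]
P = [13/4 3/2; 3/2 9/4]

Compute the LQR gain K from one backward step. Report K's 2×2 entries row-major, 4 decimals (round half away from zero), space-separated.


-0.1579 0.3421 0.3158 -0.6842

BᵀP = [10.0000 1.5000; -5.0000 -0.7500]
S = R + BᵀPB = [2 0; 0 1/2] + [37.0000 -18.5000; -18.5000 9.2500] = [39.0000 -18.5000; -18.5000 9.7500]
BᵀPA = [-12.0000 26.0000; 6.0000 -13.0000]
K = S⁻¹·BᵀPA = [-0.1579 0.3421; 0.3158 -0.6842]
A−BK = [-0.2368 -0.7368; 1.3684 5.3684]
AᵀP(A−BK) = [3.5230 13.4605; 13.4605 55.2105]
P' = Q + AᵀP(A−BK) = [13.5230 16.4605; 16.4605 64.2105]
tr(P') = 77.7336


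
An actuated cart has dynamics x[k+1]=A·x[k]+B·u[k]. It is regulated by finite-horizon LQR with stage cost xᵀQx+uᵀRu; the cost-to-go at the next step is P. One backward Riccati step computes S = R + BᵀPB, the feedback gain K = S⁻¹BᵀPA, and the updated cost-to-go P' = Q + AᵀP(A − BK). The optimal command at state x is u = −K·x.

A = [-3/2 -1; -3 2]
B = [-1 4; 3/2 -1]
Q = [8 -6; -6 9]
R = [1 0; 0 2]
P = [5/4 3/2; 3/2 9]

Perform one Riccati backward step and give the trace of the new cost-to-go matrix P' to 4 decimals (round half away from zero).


BᵀP = [1.0000 12.0000; 3.5000 -3.0000]
S = R + BᵀPB = [1 0; 0 2] + [17.0000 -8.0000; -8.0000 17.0000] = [18.0000 -8.0000; -8.0000 19.0000]
BᵀPA = [-37.5000 23.0000; 3.7500 -9.5000]
K = S⁻¹·BᵀPA = [-2.4550 1.2986; -0.8363 0.0468]
A−BK = [-0.6097 0.1115; -0.1538 0.0989]
AᵀP(A−BK) = [8.3849 -3.6043; -3.6043 1.8273]
P' = Q + AᵀP(A−BK) = [16.3849 -9.6043; -9.6043 10.8273]
tr(P') = 27.2122

27.2122


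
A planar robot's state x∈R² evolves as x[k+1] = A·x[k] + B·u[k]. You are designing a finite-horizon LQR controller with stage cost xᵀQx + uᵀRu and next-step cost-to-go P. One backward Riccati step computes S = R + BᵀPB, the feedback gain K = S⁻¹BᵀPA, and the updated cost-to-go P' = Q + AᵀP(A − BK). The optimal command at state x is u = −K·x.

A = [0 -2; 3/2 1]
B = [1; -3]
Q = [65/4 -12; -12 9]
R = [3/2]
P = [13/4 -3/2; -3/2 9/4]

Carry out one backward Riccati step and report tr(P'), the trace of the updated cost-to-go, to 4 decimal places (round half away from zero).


30.4683

BᵀP = [7.7500 -8.2500]
S = R + BᵀPB = [3/2] + [32.5000] = [34.0000]
BᵀPA = [-12.3750 -23.7500]
K = S⁻¹·BᵀPA = [-0.3640 -0.6985]
A−BK = [0.3640 -1.3015; 0.4081 -1.0956]
AᵀP(A−BK) = [0.5584 -0.7693; -0.7693 4.6599]
P' = Q + AᵀP(A−BK) = [16.8084 -12.7693; -12.7693 13.6599]
tr(P') = 30.4683


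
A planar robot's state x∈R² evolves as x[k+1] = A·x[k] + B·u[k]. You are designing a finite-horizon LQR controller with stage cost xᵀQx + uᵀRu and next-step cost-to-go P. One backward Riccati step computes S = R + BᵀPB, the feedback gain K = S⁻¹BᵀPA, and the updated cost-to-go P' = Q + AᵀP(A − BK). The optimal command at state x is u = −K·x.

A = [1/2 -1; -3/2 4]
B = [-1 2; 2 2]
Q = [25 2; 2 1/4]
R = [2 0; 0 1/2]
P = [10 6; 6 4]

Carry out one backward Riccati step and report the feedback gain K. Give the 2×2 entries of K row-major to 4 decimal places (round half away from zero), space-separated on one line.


BᵀP = [2.0000 2.0000; 32.0000 20.0000]
S = R + BᵀPB = [2 0; 0 1/2] + [2.0000 8.0000; 8.0000 104.0000] = [4.0000 8.0000; 8.0000 104.5000]
BᵀPA = [-2.0000 6.0000; -14.0000 48.0000]
K = S⁻¹·BᵀPA = [-0.2740 0.6864; -0.1130 0.4068]
A−BK = [0.4520 -1.1271; -0.7260 1.8136]
AᵀP(A−BK) = [0.3701 -0.9322; -0.9322 2.3559]
P' = Q + AᵀP(A−BK) = [25.3701 1.0678; 1.0678 2.6059]
tr(P') = 27.9760

-0.2740 0.6864 -0.1130 0.4068


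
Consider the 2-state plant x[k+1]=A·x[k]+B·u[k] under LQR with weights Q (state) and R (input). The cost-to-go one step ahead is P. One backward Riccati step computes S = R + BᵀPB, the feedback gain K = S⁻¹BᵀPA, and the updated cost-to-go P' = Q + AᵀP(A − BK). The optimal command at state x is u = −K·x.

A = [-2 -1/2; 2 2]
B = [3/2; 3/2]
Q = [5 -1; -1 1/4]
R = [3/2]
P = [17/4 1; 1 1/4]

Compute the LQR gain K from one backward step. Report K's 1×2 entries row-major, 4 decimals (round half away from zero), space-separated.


BᵀP = [7.8750 1.8750]
S = R + BᵀPB = [3/2] + [14.6250] = [16.1250]
BᵀPA = [-12.0000 -0.1875]
K = S⁻¹·BᵀPA = [-0.7442 -0.0116]
A−BK = [-0.8837 -0.4826; 3.1163 2.0174]
AᵀP(A−BK) = [1.0698 0.1105; 0.1105 0.0603]
P' = Q + AᵀP(A−BK) = [6.0698 -0.8895; -0.8895 0.3103]
tr(P') = 6.3801

-0.7442 -0.0116


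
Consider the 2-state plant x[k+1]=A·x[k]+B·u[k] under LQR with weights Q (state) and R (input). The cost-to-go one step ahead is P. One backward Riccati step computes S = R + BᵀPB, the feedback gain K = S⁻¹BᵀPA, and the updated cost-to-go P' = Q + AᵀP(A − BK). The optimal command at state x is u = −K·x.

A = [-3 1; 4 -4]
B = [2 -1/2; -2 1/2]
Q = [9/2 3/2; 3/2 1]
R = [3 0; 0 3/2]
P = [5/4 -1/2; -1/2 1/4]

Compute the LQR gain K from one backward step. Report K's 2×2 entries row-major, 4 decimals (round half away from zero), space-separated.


-1.1579 0.6667 0.5789 -0.3333

BᵀP = [3.5000 -1.5000; -0.8750 0.3750]
S = R + BᵀPB = [3 0; 0 3/2] + [10.0000 -2.5000; -2.5000 0.6250] = [13.0000 -2.5000; -2.5000 2.1250]
BᵀPA = [-16.5000 9.5000; 4.1250 -2.3750]
K = S⁻¹·BᵀPA = [-1.1579 0.6667; 0.5789 -0.3333]
A−BK = [-0.3947 -0.5000; 1.3947 -2.5000]
AᵀP(A−BK) = [5.7566 -3.3750; -3.3750 2.1250]
P' = Q + AᵀP(A−BK) = [10.2566 -1.8750; -1.8750 3.1250]
tr(P') = 13.3816


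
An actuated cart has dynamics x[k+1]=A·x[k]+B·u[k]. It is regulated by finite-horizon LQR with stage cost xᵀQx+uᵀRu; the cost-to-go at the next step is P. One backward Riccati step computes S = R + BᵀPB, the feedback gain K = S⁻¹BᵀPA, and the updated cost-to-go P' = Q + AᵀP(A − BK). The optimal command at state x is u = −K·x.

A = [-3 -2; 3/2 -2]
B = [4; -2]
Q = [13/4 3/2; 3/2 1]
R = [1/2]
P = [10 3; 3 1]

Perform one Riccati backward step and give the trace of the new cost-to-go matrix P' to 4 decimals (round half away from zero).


6.0579

BᵀP = [34.0000 10.0000]
S = R + BᵀPB = [1/2] + [116.0000] = [116.5000]
BᵀPA = [-87.0000 -88.0000]
K = S⁻¹·BᵀPA = [-0.7468 -0.7554]
A−BK = [-0.0129 1.0215; 0.0064 -3.5107]
AᵀP(A−BK) = [0.2800 0.2833; 0.2833 1.5279]
P' = Q + AᵀP(A−BK) = [3.5300 1.7833; 1.7833 2.5279]
tr(P') = 6.0579


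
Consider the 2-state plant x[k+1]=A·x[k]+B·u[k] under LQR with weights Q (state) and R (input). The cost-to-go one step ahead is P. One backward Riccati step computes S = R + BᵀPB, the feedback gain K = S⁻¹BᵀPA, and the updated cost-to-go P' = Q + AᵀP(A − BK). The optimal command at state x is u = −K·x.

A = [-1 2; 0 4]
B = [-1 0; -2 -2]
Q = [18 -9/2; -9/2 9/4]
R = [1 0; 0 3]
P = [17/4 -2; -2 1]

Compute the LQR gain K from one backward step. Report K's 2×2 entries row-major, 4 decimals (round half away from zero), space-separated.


BᵀP = [-0.2500 0.0000; 4.0000 -2.0000]
S = R + BᵀPB = [1 0; 0 3] + [0.2500 0.0000; 0.0000 4.0000] = [1.2500 0.0000; 0.0000 7.0000]
BᵀPA = [0.2500 -0.5000; -4.0000 0.0000]
K = S⁻¹·BᵀPA = [0.2000 -0.4000; -0.5714 0.0000]
A−BK = [-0.8000 1.6000; -0.7429 3.2000]
AᵀP(A−BK) = [1.9143 -0.4000; -0.4000 0.8000]
P' = Q + AᵀP(A−BK) = [19.9143 -4.9000; -4.9000 3.0500]
tr(P') = 22.9643

0.2000 -0.4000 -0.5714 0.0000


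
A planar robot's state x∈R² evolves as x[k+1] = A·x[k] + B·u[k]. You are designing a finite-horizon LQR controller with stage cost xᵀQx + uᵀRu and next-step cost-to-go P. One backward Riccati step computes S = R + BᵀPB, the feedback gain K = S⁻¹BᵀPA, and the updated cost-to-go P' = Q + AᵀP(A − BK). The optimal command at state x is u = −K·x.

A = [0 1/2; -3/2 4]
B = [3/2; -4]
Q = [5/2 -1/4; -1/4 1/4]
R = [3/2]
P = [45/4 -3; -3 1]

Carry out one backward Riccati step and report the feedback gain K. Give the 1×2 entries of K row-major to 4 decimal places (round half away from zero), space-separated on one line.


0.1618 -0.2482

BᵀP = [28.8750 -8.5000]
S = R + BᵀPB = [3/2] + [77.3125] = [78.8125]
BᵀPA = [12.7500 -19.5625]
K = S⁻¹·BᵀPA = [0.1618 -0.2482]
A−BK = [-0.2427 0.8723; -0.8529 3.0071]
AᵀP(A−BK) = [0.1874 -0.5852; -0.5852 1.9568]
P' = Q + AᵀP(A−BK) = [2.6874 -0.8352; -0.8352 2.2068]
tr(P') = 4.8941


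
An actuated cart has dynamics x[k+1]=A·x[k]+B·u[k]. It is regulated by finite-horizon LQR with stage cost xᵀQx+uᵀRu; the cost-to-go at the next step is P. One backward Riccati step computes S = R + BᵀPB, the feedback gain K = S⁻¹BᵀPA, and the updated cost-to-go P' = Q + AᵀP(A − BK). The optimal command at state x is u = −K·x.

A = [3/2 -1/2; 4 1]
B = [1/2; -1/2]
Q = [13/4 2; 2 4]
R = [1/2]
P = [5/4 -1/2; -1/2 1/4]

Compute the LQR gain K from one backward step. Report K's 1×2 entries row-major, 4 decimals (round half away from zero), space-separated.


BᵀP = [0.8750 -0.3750]
S = R + BᵀPB = [1/2] + [0.6250] = [1.1250]
BᵀPA = [-0.1875 -0.8125]
K = S⁻¹·BᵀPA = [-0.1667 -0.7222]
A−BK = [1.5833 -0.1389; 3.9167 0.6389]
AᵀP(A−BK) = [0.7813 0.1771; 0.1771 0.4757]
P' = Q + AᵀP(A−BK) = [4.0313 2.1771; 2.1771 4.4757]
tr(P') = 8.5069

-0.1667 -0.7222


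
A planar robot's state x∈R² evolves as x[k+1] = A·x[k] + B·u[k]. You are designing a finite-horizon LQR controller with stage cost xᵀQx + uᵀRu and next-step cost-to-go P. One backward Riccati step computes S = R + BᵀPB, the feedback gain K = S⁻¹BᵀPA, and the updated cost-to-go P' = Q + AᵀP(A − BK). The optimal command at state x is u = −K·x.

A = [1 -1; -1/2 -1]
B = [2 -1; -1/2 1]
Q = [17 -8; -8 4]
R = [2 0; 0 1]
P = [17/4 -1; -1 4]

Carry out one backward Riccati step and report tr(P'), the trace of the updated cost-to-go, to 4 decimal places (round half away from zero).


24.3758

BᵀP = [9.0000 -4.0000; -5.2500 5.0000]
S = R + BᵀPB = [2 0; 0 1] + [20.0000 -13.0000; -13.0000 10.2500] = [22.0000 -13.0000; -13.0000 11.2500]
BᵀPA = [11.0000 -5.0000; -7.7500 0.2500]
K = S⁻¹·BᵀPA = [0.2930 -0.6752; -0.3503 -0.7580]
A−BK = [0.0637 -0.4076; -0.0032 -0.5796]
AᵀP(A−BK) = [0.3121 -0.1975; -0.1975 3.0637]
P' = Q + AᵀP(A−BK) = [17.3121 -8.1975; -8.1975 7.0637]
tr(P') = 24.3758


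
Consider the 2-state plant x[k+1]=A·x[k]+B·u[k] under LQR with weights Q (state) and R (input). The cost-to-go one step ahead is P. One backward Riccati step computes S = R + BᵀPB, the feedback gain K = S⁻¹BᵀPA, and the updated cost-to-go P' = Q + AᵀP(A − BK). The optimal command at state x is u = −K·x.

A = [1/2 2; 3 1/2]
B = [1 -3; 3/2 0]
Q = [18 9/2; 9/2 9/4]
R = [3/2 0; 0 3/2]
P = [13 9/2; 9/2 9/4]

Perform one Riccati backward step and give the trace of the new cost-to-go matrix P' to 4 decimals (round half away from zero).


BᵀP = [19.7500 7.8750; -39.0000 -13.5000]
S = R + BᵀPB = [3/2 0; 0 3/2] + [31.5625 -59.2500; -59.2500 117.0000] = [33.0625 -59.2500; -59.2500 118.5000]
BᵀPA = [33.5000 43.4375; -60.0000 -84.7500]
K = S⁻¹·BᵀPA = [1.0182 0.3091; 0.0028 -0.5606]
A−BK = [-0.5099 0.0090; 1.4727 0.0364]
AᵀP(A−BK) = [3.0566 0.5068; 0.5068 0.6217]
P' = Q + AᵀP(A−BK) = [21.0566 5.0068; 5.0068 2.8717]
tr(P') = 23.9284

23.9284


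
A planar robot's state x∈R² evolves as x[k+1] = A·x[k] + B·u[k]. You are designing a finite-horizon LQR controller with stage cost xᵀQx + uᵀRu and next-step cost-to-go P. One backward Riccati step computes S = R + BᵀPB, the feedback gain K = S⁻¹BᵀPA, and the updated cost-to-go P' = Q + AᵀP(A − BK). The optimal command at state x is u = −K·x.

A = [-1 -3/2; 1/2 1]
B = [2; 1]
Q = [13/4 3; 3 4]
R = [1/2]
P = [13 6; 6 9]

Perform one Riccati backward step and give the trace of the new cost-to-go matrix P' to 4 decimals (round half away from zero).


BᵀP = [32.0000 21.0000]
S = R + BᵀPB = [1/2] + [85.0000] = [85.5000]
BᵀPA = [-21.5000 -27.0000]
K = S⁻¹·BᵀPA = [-0.2515 -0.3158]
A−BK = [-0.4971 -0.8684; 0.7515 1.3158]
AᵀP(A−BK) = [3.8436 6.7105; 6.7105 11.7237]
P' = Q + AᵀP(A−BK) = [7.0936 9.7105; 9.7105 15.7237]
tr(P') = 22.8173

22.8173


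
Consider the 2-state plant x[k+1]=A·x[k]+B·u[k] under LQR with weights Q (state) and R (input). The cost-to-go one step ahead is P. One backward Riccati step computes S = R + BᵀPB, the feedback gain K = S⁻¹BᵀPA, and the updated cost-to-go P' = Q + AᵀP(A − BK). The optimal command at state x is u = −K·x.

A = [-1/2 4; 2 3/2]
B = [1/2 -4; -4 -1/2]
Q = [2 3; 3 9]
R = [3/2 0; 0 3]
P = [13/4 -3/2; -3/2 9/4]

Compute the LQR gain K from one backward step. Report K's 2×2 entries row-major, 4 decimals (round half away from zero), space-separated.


-0.4862 -0.1828 0.0689 -0.9356

BᵀP = [7.6250 -9.7500; -12.2500 4.8750]
S = R + BᵀPB = [3/2 0; 0 3] + [42.8125 -25.6250; -25.6250 46.5625] = [44.3125 -25.6250; -25.6250 49.5625]
BᵀPA = [-23.3125 15.8750; 15.8750 -41.6875]
K = S⁻¹·BᵀPA = [-0.4862 -0.1828; 0.0689 -0.9356]
A−BK = [0.0187 0.3489; 0.0895 0.3010]
AᵀP(A−BK) = [0.3830 -0.0335; -0.0335 2.9607]
P' = Q + AᵀP(A−BK) = [2.3830 2.9665; 2.9665 11.9607]
tr(P') = 14.3437


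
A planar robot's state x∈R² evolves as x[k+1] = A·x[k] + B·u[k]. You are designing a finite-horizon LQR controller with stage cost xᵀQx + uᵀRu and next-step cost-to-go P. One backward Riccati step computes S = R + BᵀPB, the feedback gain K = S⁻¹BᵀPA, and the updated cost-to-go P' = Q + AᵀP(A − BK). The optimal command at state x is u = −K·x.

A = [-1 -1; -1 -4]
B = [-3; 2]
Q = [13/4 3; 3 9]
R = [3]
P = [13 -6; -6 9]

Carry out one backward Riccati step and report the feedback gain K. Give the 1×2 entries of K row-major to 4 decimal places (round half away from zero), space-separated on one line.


0.0658 -0.4079

BᵀP = [-51.0000 36.0000]
S = R + BᵀPB = [3] + [225.0000] = [228.0000]
BᵀPA = [15.0000 -93.0000]
K = S⁻¹·BᵀPA = [0.0658 -0.4079]
A−BK = [-0.8026 -2.2237; -1.1316 -3.1842]
AᵀP(A−BK) = [9.0132 25.1184; 25.1184 71.0658]
P' = Q + AᵀP(A−BK) = [12.2632 28.1184; 28.1184 80.0658]
tr(P') = 92.3289


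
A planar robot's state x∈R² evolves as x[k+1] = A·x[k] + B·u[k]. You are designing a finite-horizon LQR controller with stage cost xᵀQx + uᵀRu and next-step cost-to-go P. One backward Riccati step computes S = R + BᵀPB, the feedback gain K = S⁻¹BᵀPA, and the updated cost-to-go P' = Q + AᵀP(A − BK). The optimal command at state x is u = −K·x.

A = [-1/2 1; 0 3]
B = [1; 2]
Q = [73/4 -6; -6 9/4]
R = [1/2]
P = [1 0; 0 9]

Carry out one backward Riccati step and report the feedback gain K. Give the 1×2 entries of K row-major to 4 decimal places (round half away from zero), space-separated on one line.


-0.0133 1.4667

BᵀP = [1.0000 18.0000]
S = R + BᵀPB = [1/2] + [37.0000] = [37.5000]
BᵀPA = [-0.5000 55.0000]
K = S⁻¹·BᵀPA = [-0.0133 1.4667]
A−BK = [-0.4867 -0.4667; 0.0267 0.0667]
AᵀP(A−BK) = [0.2433 0.2333; 0.2333 1.3333]
P' = Q + AᵀP(A−BK) = [18.4933 -5.7667; -5.7667 3.5833]
tr(P') = 22.0767


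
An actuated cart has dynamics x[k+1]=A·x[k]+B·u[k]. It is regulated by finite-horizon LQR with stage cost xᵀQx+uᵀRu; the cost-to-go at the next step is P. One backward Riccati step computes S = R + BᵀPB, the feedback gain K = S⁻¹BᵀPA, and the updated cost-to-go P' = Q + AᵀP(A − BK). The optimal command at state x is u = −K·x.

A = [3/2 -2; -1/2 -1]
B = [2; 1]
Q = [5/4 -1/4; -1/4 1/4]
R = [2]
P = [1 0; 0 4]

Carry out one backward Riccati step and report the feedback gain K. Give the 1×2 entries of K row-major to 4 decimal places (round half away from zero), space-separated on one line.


BᵀP = [2.0000 4.0000]
S = R + BᵀPB = [2] + [8.0000] = [10.0000]
BᵀPA = [1.0000 -8.0000]
K = S⁻¹·BᵀPA = [0.1000 -0.8000]
A−BK = [1.3000 -0.4000; -0.6000 -0.2000]
AᵀP(A−BK) = [3.1500 -0.2000; -0.2000 1.6000]
P' = Q + AᵀP(A−BK) = [4.4000 -0.4500; -0.4500 1.8500]
tr(P') = 6.2500

0.1000 -0.8000


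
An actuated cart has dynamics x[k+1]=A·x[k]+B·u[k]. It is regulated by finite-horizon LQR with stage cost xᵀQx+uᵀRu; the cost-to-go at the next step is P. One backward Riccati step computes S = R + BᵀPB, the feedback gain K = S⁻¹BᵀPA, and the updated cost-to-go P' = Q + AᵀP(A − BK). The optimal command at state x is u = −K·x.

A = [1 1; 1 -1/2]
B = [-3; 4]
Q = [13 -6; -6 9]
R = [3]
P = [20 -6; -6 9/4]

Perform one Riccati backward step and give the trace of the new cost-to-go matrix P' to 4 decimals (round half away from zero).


BᵀP = [-84.0000 27.0000]
S = R + BᵀPB = [3] + [360.0000] = [363.0000]
BᵀPA = [-57.0000 -97.5000]
K = S⁻¹·BᵀPA = [-0.1570 -0.2686]
A−BK = [0.5289 0.1942; 1.6281 0.5744]
AᵀP(A−BK) = [1.2996 0.5651; 0.5651 0.3745]
P' = Q + AᵀP(A−BK) = [14.2996 -5.4349; -5.4349 9.3745]
tr(P') = 23.6741

23.6741


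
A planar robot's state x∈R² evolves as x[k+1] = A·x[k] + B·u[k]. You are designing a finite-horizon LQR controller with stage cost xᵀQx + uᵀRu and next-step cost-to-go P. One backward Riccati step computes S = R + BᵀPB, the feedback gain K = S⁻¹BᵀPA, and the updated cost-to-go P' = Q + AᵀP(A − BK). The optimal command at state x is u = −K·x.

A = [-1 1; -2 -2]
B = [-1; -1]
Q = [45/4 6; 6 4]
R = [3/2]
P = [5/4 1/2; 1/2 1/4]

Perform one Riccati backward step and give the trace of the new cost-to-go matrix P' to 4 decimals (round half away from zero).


17.0938

BᵀP = [-1.7500 -0.7500]
S = R + BᵀPB = [3/2] + [2.5000] = [4.0000]
BᵀPA = [3.2500 -0.2500]
K = S⁻¹·BᵀPA = [0.8125 -0.0625]
A−BK = [-0.1875 0.9375; -1.1875 -2.0625]
AᵀP(A−BK) = [1.6094 -0.0469; -0.0469 0.2344]
P' = Q + AᵀP(A−BK) = [12.8594 5.9531; 5.9531 4.2344]
tr(P') = 17.0938


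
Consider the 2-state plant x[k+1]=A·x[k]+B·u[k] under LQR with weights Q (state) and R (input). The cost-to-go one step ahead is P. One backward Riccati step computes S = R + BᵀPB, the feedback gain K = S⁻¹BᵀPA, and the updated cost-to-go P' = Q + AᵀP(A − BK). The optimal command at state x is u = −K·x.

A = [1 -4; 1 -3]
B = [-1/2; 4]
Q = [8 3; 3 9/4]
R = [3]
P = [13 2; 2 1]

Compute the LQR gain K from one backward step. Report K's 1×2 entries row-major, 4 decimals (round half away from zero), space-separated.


BᵀP = [1.5000 3.0000]
S = R + BᵀPB = [3] + [11.2500] = [14.2500]
BᵀPA = [4.5000 -15.0000]
K = S⁻¹·BᵀPA = [0.3158 -1.0526]
A−BK = [1.1579 -4.5263; -0.2632 1.2105]
AᵀP(A−BK) = [16.5789 -64.2632; -64.2632 249.2105]
P' = Q + AᵀP(A−BK) = [24.5789 -61.2632; -61.2632 251.4605]
tr(P') = 276.0395

0.3158 -1.0526


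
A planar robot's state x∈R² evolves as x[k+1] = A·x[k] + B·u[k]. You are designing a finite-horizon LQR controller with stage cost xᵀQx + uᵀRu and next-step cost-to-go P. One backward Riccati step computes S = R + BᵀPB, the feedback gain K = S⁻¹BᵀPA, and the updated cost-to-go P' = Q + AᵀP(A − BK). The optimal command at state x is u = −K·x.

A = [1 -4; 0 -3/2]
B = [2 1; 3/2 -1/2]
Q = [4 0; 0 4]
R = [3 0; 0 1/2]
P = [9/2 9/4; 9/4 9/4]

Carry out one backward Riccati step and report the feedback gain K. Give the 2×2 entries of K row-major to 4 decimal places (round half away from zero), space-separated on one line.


BᵀP = [12.3750 7.8750; 3.3750 1.1250]
S = R + BᵀPB = [3 0; 0 1/2] + [36.5625 8.4375; 8.4375 2.8125] = [39.5625 8.4375; 8.4375 3.3125]
BᵀPA = [12.3750 -61.3125; 3.3750 -15.1875]
K = S⁻¹·BᵀPA = [0.2091 -1.2522; 0.4863 -1.3955]
A−BK = [0.0955 -0.1002; -0.0705 -0.3195]
AᵀP(A−BK) = [0.2713 -1.1699; -1.1699 6.0963]
P' = Q + AᵀP(A−BK) = [4.2713 -1.1699; -1.1699 10.0963]
tr(P') = 14.3677

0.2091 -1.2522 0.4863 -1.3955


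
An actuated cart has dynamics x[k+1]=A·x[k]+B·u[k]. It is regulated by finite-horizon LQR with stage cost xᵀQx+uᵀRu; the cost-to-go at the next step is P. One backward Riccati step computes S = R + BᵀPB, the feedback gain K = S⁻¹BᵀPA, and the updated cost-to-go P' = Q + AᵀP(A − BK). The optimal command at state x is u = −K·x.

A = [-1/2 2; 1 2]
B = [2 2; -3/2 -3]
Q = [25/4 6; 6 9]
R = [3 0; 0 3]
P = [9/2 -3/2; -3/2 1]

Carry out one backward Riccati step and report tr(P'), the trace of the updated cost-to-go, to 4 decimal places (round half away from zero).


19.7762

BᵀP = [11.2500 -4.5000; 13.5000 -6.0000]
S = R + BᵀPB = [3 0; 0 3] + [29.2500 36.0000; 36.0000 45.0000] = [32.2500 36.0000; 36.0000 48.0000]
BᵀPA = [-10.1250 13.5000; -12.7500 15.0000]
K = S⁻¹·BᵀPA = [-0.1071 0.4286; -0.1853 -0.0089]
A−BK = [0.0848 1.1607; 0.2835 2.6161]
AᵀP(A−BK) = [0.1780 0.2254; 0.2254 4.3482]
P' = Q + AᵀP(A−BK) = [6.4280 6.2254; 6.2254 13.3482]
tr(P') = 19.7762


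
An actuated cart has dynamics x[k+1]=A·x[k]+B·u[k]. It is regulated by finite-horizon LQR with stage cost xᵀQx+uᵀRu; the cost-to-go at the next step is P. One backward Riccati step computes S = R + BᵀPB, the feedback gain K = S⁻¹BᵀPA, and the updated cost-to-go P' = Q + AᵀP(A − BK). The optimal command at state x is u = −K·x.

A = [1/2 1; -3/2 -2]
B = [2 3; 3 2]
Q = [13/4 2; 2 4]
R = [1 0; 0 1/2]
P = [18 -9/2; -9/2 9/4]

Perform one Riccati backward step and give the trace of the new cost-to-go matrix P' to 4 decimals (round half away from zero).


BᵀP = [22.5000 -2.2500; 45.0000 -9.0000]
S = R + BᵀPB = [1 0; 0 1/2] + [38.2500 63.0000; 63.0000 117.0000] = [39.2500 63.0000; 63.0000 117.5000]
BᵀPA = [14.6250 27.0000; 36.0000 63.0000]
K = S⁻¹·BᵀPA = [-0.8549 -1.2390; 0.7647 1.2005]
A−BK = [-0.0845 -0.1235; -0.4649 -0.6840]
AᵀP(A−BK) = [1.2845 1.9031; 1.9031 2.8227]
P' = Q + AᵀP(A−BK) = [4.5345 3.9031; 3.9031 6.8227]
tr(P') = 11.3571

11.3571


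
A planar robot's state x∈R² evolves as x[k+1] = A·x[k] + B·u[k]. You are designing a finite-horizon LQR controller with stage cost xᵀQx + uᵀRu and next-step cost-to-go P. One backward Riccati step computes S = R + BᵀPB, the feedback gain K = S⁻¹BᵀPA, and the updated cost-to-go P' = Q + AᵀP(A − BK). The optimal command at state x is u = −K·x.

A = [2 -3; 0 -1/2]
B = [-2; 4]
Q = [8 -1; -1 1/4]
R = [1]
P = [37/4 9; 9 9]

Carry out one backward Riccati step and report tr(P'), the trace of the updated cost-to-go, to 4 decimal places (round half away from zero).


BᵀP = [17.5000 18.0000]
S = R + BᵀPB = [1] + [37.0000] = [38.0000]
BᵀPA = [35.0000 -61.5000]
K = S⁻¹·BᵀPA = [0.9211 -1.6184]
A−BK = [3.8421 -6.2368; -3.6842 5.9737]
AᵀP(A−BK) = [4.7632 -7.8553; -7.8553 12.9671]
P' = Q + AᵀP(A−BK) = [12.7632 -8.8553; -8.8553 13.2171]
tr(P') = 25.9803

25.9803


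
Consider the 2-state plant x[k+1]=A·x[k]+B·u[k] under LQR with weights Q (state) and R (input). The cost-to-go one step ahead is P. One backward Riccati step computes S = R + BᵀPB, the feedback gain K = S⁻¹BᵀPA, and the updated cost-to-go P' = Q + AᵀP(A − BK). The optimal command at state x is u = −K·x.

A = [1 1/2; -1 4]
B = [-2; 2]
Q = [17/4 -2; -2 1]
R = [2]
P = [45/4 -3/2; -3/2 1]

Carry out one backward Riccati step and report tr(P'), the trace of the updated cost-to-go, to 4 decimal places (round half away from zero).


BᵀP = [-25.5000 5.0000]
S = R + BᵀPB = [2] + [61.0000] = [63.0000]
BᵀPA = [-30.5000 7.2500]
K = S⁻¹·BᵀPA = [-0.4841 0.1151]
A−BK = [0.0317 0.7302; -0.0317 3.7698]
AᵀP(A−BK) = [0.4841 -0.1151; -0.1151 11.9782]
P' = Q + AᵀP(A−BK) = [4.7341 -2.1151; -2.1151 12.9782]
tr(P') = 17.7123

17.7123


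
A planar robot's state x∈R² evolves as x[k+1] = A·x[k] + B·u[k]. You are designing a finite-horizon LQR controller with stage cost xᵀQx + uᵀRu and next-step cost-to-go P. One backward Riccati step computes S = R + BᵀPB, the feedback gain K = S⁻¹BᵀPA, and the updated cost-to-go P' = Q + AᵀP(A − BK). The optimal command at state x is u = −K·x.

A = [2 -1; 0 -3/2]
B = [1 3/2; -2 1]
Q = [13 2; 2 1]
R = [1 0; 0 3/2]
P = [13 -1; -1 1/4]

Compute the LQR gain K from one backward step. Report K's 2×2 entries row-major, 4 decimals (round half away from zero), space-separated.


0.6923 -0.0865 0.8022 -0.5288

BᵀP = [15.0000 -1.5000; 18.5000 -1.2500]
S = R + BᵀPB = [1 0; 0 3/2] + [18.0000 21.0000; 21.0000 26.5000] = [19.0000 21.0000; 21.0000 28.0000]
BᵀPA = [30.0000 -12.7500; 37.0000 -16.6250]
K = S⁻¹·BᵀPA = [0.6923 -0.0865; 0.8022 -0.5288]
A−BK = [0.1044 -0.1202; 0.5824 -1.1442]
AᵀP(A−BK) = [1.5495 -0.8365; -0.8365 0.6671]
P' = Q + AᵀP(A−BK) = [14.5495 1.1635; 1.1635 1.6671]
tr(P') = 16.2165


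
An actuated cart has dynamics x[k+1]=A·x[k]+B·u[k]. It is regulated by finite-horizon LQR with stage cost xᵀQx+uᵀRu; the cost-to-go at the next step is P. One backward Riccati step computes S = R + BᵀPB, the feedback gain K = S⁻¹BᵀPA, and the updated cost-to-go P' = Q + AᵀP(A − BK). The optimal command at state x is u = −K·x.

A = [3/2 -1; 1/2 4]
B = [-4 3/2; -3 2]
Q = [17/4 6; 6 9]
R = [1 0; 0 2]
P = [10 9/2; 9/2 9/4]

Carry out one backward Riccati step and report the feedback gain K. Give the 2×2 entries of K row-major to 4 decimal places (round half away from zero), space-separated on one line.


-0.3054 -0.0421 0.0330 0.2567

BᵀP = [-53.5000 -24.7500; 24.0000 11.2500]
S = R + BᵀPB = [1 0; 0 2] + [288.2500 -129.7500; -129.7500 58.5000] = [289.2500 -129.7500; -129.7500 60.5000]
BᵀPA = [-92.6250 -45.5000; 41.6250 21.0000]
K = S⁻¹·BᵀPA = [-0.3054 -0.0421; 0.0330 0.2567]
A−BK = [0.2288 -1.5537; -0.4823 3.3601]
AᵀP(A−BK) = [0.1492 -0.3397; -0.3397 2.6912]
P' = Q + AᵀP(A−BK) = [4.3992 5.6603; 5.6603 11.6912]
tr(P') = 16.0904


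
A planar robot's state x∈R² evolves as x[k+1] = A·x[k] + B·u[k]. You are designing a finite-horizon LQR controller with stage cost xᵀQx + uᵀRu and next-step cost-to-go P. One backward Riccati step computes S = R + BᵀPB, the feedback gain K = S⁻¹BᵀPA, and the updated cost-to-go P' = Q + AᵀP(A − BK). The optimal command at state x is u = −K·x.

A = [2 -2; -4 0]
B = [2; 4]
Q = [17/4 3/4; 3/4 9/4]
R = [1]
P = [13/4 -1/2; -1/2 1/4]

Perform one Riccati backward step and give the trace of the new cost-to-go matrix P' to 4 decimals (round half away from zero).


28.3000

BᵀP = [4.5000 0.0000]
S = R + BᵀPB = [1] + [9.0000] = [10.0000]
BᵀPA = [9.0000 -9.0000]
K = S⁻¹·BᵀPA = [0.9000 -0.9000]
A−BK = [0.2000 -0.2000; -7.6000 3.6000]
AᵀP(A−BK) = [16.9000 -8.9000; -8.9000 4.9000]
P' = Q + AᵀP(A−BK) = [21.1500 -8.1500; -8.1500 7.1500]
tr(P') = 28.3000


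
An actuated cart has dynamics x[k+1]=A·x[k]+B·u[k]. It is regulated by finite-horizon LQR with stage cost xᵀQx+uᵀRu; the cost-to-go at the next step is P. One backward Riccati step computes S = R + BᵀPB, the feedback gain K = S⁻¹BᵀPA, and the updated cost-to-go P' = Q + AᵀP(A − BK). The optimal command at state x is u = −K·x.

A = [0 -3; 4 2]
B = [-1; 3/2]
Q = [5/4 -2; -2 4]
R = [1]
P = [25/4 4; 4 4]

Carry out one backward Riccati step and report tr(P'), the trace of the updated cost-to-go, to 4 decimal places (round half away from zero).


73.1324

BᵀP = [-0.2500 2.0000]
S = R + BᵀPB = [1] + [3.2500] = [4.2500]
BᵀPA = [8.0000 4.7500]
K = S⁻¹·BᵀPA = [1.8824 1.1176]
A−BK = [1.8824 -1.8824; 1.1765 0.3235]
AᵀP(A−BK) = [48.9412 -24.9412; -24.9412 18.9412]
P' = Q + AᵀP(A−BK) = [50.1912 -26.9412; -26.9412 22.9412]
tr(P') = 73.1324


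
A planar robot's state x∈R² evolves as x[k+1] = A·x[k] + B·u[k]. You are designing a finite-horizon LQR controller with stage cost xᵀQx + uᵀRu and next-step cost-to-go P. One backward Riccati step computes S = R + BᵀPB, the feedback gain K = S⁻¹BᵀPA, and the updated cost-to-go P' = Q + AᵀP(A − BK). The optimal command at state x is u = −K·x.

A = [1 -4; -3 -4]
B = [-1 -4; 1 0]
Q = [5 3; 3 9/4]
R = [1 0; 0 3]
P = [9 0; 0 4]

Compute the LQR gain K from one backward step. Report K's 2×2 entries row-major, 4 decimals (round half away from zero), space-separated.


-2.3504 -2.9449 0.3307 1.7008

BᵀP = [-9.0000 4.0000; -36.0000 0.0000]
S = R + BᵀPB = [1 0; 0 3] + [13.0000 36.0000; 36.0000 144.0000] = [14.0000 36.0000; 36.0000 147.0000]
BᵀPA = [-21.0000 20.0000; -36.0000 144.0000]
K = S⁻¹·BᵀPA = [-2.3504 -2.9449; 0.3307 1.7008]
A−BK = [-0.0276 -0.1417; -0.6496 -1.0551]
AᵀP(A−BK) = [7.5472 11.3858; 11.3858 21.9843]
P' = Q + AᵀP(A−BK) = [12.5472 14.3858; 14.3858 24.2343]
tr(P') = 36.7815


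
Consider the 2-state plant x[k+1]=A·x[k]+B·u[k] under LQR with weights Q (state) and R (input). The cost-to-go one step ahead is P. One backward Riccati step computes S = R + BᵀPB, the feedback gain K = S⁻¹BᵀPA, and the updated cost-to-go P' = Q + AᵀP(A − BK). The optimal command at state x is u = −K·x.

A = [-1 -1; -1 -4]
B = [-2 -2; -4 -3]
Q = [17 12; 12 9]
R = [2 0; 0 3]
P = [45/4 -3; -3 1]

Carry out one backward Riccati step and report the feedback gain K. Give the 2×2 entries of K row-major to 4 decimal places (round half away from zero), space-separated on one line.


0.2333 0.3333 0.3333 -0.1667

BᵀP = [-10.5000 2.0000; -13.5000 3.0000]
S = R + BᵀPB = [2 0; 0 3] + [13.0000 15.0000; 15.0000 18.0000] = [15.0000 15.0000; 15.0000 21.0000]
BᵀPA = [8.5000 2.5000; 10.5000 1.5000]
K = S⁻¹·BᵀPA = [0.2333 0.3333; 0.3333 -0.1667]
A−BK = [0.1333 -0.6667; 0.9333 -3.1667]
AᵀP(A−BK) = [0.7667 -0.8333; -0.8333 2.6667]
P' = Q + AᵀP(A−BK) = [17.7667 11.1667; 11.1667 11.6667]
tr(P') = 29.4333


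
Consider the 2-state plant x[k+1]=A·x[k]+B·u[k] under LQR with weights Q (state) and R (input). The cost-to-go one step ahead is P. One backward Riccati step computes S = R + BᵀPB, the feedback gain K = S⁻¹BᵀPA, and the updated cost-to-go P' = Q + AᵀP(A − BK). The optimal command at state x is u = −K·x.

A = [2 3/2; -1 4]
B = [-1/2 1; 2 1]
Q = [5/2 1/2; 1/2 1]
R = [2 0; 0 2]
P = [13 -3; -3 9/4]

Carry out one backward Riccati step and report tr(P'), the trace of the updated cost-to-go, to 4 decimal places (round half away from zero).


17.0170

BᵀP = [-12.5000 6.0000; 10.0000 -0.7500]
S = R + BᵀPB = [2 0; 0 2] + [18.2500 -6.5000; -6.5000 9.2500] = [20.2500 -6.5000; -6.5000 11.2500]
BᵀPA = [-31.0000 5.2500; 20.7500 12.0000]
K = S⁻¹·BᵀPA = [-1.1526 0.7386; 1.1785 1.4934]
A−BK = [0.2452 0.3759; 0.1266 1.0293]
AᵀP(A−BK) = [6.0660 2.4089; 2.4089 7.4510]
P' = Q + AᵀP(A−BK) = [8.5660 2.9089; 2.9089 8.4510]
tr(P') = 17.0170


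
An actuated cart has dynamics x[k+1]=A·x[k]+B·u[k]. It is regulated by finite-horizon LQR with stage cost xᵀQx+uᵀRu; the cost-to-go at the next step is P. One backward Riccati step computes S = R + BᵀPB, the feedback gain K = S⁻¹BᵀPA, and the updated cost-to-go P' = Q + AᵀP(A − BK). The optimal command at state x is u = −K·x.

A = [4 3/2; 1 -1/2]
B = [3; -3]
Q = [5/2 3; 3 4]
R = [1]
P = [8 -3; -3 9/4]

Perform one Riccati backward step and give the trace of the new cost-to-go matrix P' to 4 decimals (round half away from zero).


21.6804

BᵀP = [33.0000 -15.7500]
S = R + BᵀPB = [1] + [146.2500] = [147.2500]
BᵀPA = [116.2500 57.3750]
K = S⁻¹·BᵀPA = [0.7895 0.3896]
A−BK = [1.6316 0.3311; 3.3684 0.6689]
AᵀP(A−BK) = [14.4737 3.0789; 3.0789 0.7067]
P' = Q + AᵀP(A−BK) = [16.9737 6.0789; 6.0789 4.7067]
tr(P') = 21.6804


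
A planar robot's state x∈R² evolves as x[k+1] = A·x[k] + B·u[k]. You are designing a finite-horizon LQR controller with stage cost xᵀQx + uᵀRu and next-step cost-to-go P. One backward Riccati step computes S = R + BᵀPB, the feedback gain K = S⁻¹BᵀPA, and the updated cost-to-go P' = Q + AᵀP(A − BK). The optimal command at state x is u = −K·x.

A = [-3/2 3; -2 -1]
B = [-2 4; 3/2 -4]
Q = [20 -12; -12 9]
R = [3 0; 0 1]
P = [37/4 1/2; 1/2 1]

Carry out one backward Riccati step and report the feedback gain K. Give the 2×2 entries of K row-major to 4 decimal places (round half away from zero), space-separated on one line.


0.5347 -0.3808 -0.0636 0.5315

BᵀP = [-17.7500 0.5000; 35.0000 -2.0000]
S = R + BᵀPB = [3 0; 0 1] + [36.2500 -73.0000; -73.0000 148.0000] = [39.2500 -73.0000; -73.0000 149.0000]
BᵀPA = [25.6250 -53.7500; -48.5000 107.0000]
K = S⁻¹·BᵀPA = [0.5347 -0.3808; -0.0636 0.5315]
A−BK = [-0.1765 0.1122; -3.0562 1.6974]
AᵀP(A−BK) = [11.0294 -6.3365; -6.3365 3.9056]
P' = Q + AᵀP(A−BK) = [31.0294 -18.3365; -18.3365 12.9056]
tr(P') = 43.9350


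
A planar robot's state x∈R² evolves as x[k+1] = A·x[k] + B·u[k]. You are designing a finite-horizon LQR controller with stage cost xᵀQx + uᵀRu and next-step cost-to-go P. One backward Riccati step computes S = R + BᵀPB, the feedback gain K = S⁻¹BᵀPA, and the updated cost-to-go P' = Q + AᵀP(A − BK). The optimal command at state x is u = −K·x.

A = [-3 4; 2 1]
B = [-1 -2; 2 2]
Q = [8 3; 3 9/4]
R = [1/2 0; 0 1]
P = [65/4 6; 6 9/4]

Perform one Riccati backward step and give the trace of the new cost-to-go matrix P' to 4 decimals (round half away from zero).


26.7537

BᵀP = [-4.2500 -1.5000; -20.5000 -7.5000]
S = R + BᵀPB = [1/2 0; 0 1] + [1.2500 5.5000; 5.5000 26.0000] = [1.7500 5.5000; 5.5000 27.0000]
BᵀPA = [9.7500 -18.5000; 46.5000 -89.5000]
K = S⁻¹·BᵀPA = [0.4412 -0.4265; 1.6324 -3.2279]
A−BK = [0.7059 -2.8824; -2.1471 8.3088]
AᵀP(A−BK) = [3.0441 -6.2426; -6.2426 13.4596]
P' = Q + AᵀP(A−BK) = [11.0441 -3.2426; -3.2426 15.7096]
tr(P') = 26.7537
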